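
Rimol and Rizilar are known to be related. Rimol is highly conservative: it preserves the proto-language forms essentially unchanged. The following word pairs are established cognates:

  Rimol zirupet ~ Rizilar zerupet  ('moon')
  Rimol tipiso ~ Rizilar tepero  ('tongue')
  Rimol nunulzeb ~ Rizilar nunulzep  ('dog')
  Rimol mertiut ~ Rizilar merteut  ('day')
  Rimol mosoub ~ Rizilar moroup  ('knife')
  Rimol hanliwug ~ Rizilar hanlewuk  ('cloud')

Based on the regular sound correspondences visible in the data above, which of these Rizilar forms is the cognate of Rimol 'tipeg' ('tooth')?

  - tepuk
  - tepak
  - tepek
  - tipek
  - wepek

tepek

tipiso ~ tepero — Rimol i corresponds to Rizilar e after a consonant, before a labial obstruent.
hanliwug ~ hanlewuk — Rimol g corresponds to Rizilar k word-finally.
Applying these to Rimol 'tipeg':
  tipeg → tepeg   (i→e after a consonant, before a labial obstruent)
  tepeg → tepek   (g→k word-finally)
So the Rizilar cognate is 'tepek'.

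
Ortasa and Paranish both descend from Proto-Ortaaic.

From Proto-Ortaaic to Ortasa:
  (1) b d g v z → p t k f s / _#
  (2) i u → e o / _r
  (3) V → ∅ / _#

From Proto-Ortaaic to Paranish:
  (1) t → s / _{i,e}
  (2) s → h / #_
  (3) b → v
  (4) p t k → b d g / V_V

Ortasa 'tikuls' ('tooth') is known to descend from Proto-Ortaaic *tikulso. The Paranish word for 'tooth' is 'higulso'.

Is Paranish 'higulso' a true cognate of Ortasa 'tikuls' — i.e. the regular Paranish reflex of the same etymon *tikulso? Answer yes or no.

yes

Derive the expected Paranish reflex of *tikulso:
Paranish: *tikulso
  tikulso → sikulso   [palatalisation]
  sikulso → hikulso   [debuccalisation]
  hikulso (rule 3 does not apply)
  hikulso → higulso   [intervocalic voicing]
  giving Paranish higulso.
Paranish 'higulso' matches the regular reflex exactly, so the pair is cognate.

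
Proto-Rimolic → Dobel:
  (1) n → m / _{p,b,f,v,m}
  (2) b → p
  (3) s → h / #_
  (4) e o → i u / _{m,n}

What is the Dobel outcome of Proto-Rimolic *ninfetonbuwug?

Dobel: start from *ninfetonbuwug.
  rule 1 (nasal place assimilation): ninfetonbuwug → nimfetombuwug
  rule 2 (unconditioned shift): nimfetombuwug → nimfetompuwug
  rule 3: no change — nimfetompuwug
  rule 4 (pre-nasal raising): nimfetompuwug → nimfetumpuwug
  ⇒ Dobel nimfetumpuwug

nimfetumpuwug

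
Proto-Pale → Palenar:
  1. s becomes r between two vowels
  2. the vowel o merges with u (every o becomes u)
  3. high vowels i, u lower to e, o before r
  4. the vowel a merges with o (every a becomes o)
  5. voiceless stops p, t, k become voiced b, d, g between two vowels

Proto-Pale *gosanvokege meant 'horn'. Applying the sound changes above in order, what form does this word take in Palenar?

Palenar: start from *gosanvokege.
  rule 1 (rhotacism): gosanvokege → goranvokege
  rule 2 (vowel merger): goranvokege → guranvukege
  rule 3 (pre-rhotic lowering): guranvukege → goranvukege
  rule 4 (vowel merger): goranvukege → goronvukege
  rule 5 (intervocalic voicing): goronvukege → goronvugege
  ⇒ Palenar goronvugege

goronvugege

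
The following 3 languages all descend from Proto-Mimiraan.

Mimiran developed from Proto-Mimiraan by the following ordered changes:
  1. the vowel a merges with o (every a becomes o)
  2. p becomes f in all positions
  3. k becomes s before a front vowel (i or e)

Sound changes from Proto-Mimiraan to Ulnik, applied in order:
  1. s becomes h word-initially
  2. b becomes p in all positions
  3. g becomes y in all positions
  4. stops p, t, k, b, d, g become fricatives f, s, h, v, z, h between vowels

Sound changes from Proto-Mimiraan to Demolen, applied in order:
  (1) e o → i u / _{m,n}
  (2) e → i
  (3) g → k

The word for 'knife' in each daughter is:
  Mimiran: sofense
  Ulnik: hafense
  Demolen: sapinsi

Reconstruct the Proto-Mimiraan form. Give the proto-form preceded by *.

Position 4: Mimiran has e, Ulnik has e, Demolen has i. Mimiran preserves e here (none of its changes turn any other segment into e), so the proto-segment is *e.
Position 3: Mimiran has f, Ulnik has f, Demolen has p. Demolen preserves p here (none of its changes turn any other segment into p), so the proto-segment is *p.
Position 1: Mimiran has s, Ulnik has h, Demolen has s. Demolen preserves s here (none of its changes turn any other segment into s), so the proto-segment is *s.
Continuing position by position gives *sapense; check it forward:
Mimiran: *sapense > sopense > sofense  (by vowel merger, unconditioned shift)
Ulnik: *sapense > hapense > hafense  (by debuccalisation, intervocalic lenition)
Demolen: *sapense > sapinse > sapinsi  (by pre-nasal raising, vowel merger)
Only *sapense yields all of Mimiran sofense, Ulnik hafense, Demolen sapinsi.

*sapense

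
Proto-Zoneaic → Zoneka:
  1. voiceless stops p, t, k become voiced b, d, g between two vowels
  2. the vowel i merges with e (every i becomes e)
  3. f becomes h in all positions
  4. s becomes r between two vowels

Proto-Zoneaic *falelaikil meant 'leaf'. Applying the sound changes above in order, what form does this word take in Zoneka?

Zoneka: *falelaikil > falelaigil > falelaegel > halelaegel  (by intervocalic voicing, vowel merger, unconditioned shift)

halelaegel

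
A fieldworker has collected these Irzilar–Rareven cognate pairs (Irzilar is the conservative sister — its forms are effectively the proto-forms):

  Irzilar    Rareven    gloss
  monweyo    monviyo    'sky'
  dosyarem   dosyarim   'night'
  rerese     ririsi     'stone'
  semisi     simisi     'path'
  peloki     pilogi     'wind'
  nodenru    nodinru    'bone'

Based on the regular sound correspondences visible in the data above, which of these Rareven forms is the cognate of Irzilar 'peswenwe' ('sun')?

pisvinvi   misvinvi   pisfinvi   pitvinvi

monweyo ~ monviyo, rerese ~ ririsi — Irzilar e corresponds to Rareven i after a consonant, before a consonant other than r, m, n, p, b, f, v.
monweyo ~ monviyo — Irzilar w corresponds to Rareven v after a consonant, before a front vowel.
nodenru ~ nodinru — Irzilar e corresponds to Rareven i after a consonant, before a nasal.
rerese ~ ririsi — Irzilar e corresponds to Rareven i word-finally.
Applying these to Irzilar 'peswenwe':
  peswenwe → piswenwe   (e→i after a consonant, before a consonant other than r, m, n, p, b, f, v)
  piswenwe → pisvenwe   (w→v after a consonant, before a front vowel)
  pisvenwe → pisvinwe   (e→i after a consonant, before a nasal)
  pisvinwe → pisvinve   (w→v after a consonant, before a front vowel)
  pisvinve → pisvinvi   (e→i word-finally)
So the Rareven cognate is 'pisvinvi'.

pisvinvi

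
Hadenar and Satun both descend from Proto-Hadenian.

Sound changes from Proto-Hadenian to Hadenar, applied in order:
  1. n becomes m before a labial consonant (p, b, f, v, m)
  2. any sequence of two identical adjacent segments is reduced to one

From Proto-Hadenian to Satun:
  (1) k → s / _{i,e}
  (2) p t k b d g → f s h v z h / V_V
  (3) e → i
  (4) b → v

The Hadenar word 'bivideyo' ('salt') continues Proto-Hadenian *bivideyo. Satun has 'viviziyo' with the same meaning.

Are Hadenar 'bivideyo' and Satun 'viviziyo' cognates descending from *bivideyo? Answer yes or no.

yes

Derive the expected Satun reflex of *bivideyo:
Satun: *bivideyo > bivizeyo > biviziyo > viviziyo  (by intervocalic lenition, vowel merger, unconditioned shift)
Satun 'viviziyo' matches the regular reflex exactly, so the pair is cognate.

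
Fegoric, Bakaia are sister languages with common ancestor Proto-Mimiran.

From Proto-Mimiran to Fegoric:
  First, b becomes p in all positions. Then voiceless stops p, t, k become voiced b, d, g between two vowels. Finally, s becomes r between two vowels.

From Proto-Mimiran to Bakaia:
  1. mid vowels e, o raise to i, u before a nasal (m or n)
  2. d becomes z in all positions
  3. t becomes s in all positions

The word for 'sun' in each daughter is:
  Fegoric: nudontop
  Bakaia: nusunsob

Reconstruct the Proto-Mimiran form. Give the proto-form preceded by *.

*nutontob

Position 3: Fegoric has d, Bakaia has s. Taking the neighbouring segments as reconstructed: Fegoric d could go back to *t or *d; Bakaia s could go back to *t or *s — the one source consistent with every daughter is *t.
Position 4: Fegoric has o, Bakaia has u. Fegoric preserves o here (none of its changes turn any other segment into o), so the proto-segment is *o.
Position 8: Fegoric has p, Bakaia has b. Bakaia preserves b here (none of its changes turn any other segment into b), so the proto-segment is *b.
Continuing position by position gives *nutontob; check it forward:
Fegoric: start from *nutontob.
  rule 1 (unconditioned shift): nutontob → nutontop
  rule 2 (intervocalic voicing): nutontop → nudontop
  rule 3: no change — nudontop
  ⇒ Fegoric nudontop
Bakaia: *nutontob
  nutontob → nutuntob   [pre-nasal raising]
  nutuntob (rule 2 does not apply)
  nutuntob → nusunsob   [unconditioned shift]
  giving Bakaia nusunsob.
Only *nutontob yields all of Fegoric nudontop, Bakaia nusunsob.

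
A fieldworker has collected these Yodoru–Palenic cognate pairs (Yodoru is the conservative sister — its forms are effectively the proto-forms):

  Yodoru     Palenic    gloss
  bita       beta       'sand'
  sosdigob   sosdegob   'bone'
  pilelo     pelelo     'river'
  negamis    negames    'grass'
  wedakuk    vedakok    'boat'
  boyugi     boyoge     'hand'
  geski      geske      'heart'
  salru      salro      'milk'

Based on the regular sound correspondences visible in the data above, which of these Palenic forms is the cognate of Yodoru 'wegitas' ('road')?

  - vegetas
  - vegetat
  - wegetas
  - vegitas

wedakuk ~ vedakok — Yodoru w corresponds to Palenic v word-initially before a front vowel.
bita ~ beta, sosdigob ~ sosdegob — Yodoru i corresponds to Palenic e after a consonant, before a consonant other than r, m, n, p, b, f, v.
Applying these to Yodoru 'wegitas':
  wegitas → vegitas   (w→v word-initially before a front vowel)
  vegitas → vegetas   (i→e after a consonant, before a consonant other than r, m, n, p, b, f, v)
So the Palenic cognate is 'vegetas'.

vegetas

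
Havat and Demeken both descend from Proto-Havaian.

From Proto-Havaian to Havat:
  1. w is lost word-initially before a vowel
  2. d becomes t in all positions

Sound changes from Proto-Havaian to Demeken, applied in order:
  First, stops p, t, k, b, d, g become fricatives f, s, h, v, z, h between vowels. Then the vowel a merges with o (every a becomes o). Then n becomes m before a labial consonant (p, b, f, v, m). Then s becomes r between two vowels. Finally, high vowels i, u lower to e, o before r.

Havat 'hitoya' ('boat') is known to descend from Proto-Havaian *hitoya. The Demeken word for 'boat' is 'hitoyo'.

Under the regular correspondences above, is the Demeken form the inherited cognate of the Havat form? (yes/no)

Derive the expected Demeken reflex of *hitoya:
Demeken: *hitoya
  hitoya → hisoya   [intervocalic lenition]
  hisoya → hisoyo   [vowel merger]
  hisoyo (rule 3 does not apply)
  hisoyo → hiroyo   [rhotacism]
  hiroyo → heroyo   [pre-rhotic lowering]
  giving Demeken heroyo.
The regular Demeken reflex would be 'heroyo', but the attested form is 'hitoyo'. The correspondence is irregular, so they are not cognates (the Demeken form has a different source).

no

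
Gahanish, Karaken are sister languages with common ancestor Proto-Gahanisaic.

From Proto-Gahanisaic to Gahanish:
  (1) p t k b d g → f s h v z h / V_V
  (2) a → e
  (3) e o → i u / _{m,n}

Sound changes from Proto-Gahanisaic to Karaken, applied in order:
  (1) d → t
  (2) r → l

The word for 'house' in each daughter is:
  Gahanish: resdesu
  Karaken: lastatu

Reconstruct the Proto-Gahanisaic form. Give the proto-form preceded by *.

*rasdatu

Position 6: Gahanish has s, Karaken has t. Taking the neighbouring segments as reconstructed: Gahanish s could go back to *t or *s; Karaken t could go back to *t or *d — the one source consistent with every daughter is *t.
Position 4: Gahanish has d, Karaken has t. Gahanish preserves d here (none of its changes turn any other segment into d), so the proto-segment is *d.
Position 5: Gahanish has e, Karaken has a. Karaken preserves a here (none of its changes turn any other segment into a), so the proto-segment is *a.
Verify the candidate proto-form against each daughter:
Gahanish: *rasdatu
  rasdatu → rasdasu   [intervocalic lenition]
  rasdasu → resdesu   [vowel merger]
  resdesu (rule 3 does not apply)
  giving Gahanish resdesu.
Karaken: *rasdatu > rastatu > lastatu  (by unconditioned shift, unconditioned shift)
*rasdatu is the unique common source.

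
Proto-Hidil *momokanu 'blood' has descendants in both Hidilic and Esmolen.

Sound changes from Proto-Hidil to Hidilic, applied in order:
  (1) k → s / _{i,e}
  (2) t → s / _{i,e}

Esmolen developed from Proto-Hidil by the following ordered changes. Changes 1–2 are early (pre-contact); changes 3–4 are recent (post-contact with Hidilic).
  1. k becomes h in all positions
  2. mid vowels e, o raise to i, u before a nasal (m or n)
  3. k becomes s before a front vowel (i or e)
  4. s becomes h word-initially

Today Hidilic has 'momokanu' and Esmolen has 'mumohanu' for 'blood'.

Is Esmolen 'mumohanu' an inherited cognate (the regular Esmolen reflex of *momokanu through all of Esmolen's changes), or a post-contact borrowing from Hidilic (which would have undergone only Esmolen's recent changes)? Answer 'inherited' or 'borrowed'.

If inherited, *momokanu would pass through all of Esmolen's changes:
Esmolen: start from *momokanu.
  rule 1 (unconditioned shift): momokanu → momohanu
  rule 2 (pre-nasal raising): momohanu → mumohanu
  rule 3: no change — mumohanu
  rule 4: no change — mumohanu
  ⇒ Esmolen mumohanu
If borrowed from Hidilic 'momokanu' after the early changes, it would undergo only the recent ones:
  rule 3 (palatalisation): no change (momokanu)
  rule 4 (debuccalisation): no change (momokanu)
  ⇒ as a loan: momokanu
Esmolen 'mumohanu' matches the inherited outcome exactly, so it is an inherited cognate, not a loan.

inherited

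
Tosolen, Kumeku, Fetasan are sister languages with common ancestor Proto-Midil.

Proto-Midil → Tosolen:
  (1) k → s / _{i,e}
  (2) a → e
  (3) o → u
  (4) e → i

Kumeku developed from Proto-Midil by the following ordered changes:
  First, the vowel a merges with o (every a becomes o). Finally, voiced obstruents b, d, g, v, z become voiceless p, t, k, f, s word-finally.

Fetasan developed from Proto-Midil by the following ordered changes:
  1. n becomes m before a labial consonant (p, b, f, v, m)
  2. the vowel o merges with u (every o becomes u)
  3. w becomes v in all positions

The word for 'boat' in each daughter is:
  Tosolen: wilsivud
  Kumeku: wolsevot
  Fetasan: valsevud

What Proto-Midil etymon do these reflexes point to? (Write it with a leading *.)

Position 8: Tosolen has d, Kumeku has t, Fetasan has d. Tosolen preserves d here (none of its changes turn any other segment into d), so the proto-segment is *d.
Position 2: Tosolen has i, Kumeku has o, Fetasan has a. Fetasan preserves a here (none of its changes turn any other segment into a), so the proto-segment is *a.
This points to *walsevod. Verify forward in each daughter:
Tosolen: start from *walsevod.
  rule 1: no change — walsevod
  rule 2 (vowel merger): walsevod → welsevod
  rule 3 (vowel merger): welsevod → welsevud
  rule 4 (vowel merger): welsevud → wilsivud
  ⇒ Tosolen wilsivud
Kumeku: *walsevod
  walsevod → wolsevod   [vowel merger]
  wolsevod → wolsevot   [final devoicing]
  giving Kumeku wolsevot.
Fetasan: start from *walsevod.
  rule 1: no change — walsevod
  rule 2 (vowel merger): walsevod → walsevud
  rule 3 (unconditioned shift): walsevud → valsevud
  ⇒ Fetasan valsevud
*walsevod is the unique common source.

*walsevod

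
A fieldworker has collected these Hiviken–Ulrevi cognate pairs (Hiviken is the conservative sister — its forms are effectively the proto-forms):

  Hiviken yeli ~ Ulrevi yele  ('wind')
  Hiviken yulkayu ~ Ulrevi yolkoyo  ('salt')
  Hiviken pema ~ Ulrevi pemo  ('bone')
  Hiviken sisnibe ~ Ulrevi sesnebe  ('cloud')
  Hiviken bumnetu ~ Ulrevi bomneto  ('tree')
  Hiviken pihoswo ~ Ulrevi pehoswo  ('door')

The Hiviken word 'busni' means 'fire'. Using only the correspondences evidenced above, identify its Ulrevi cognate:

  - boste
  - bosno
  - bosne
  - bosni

bosne

yulkayu ~ yolkoyo — Hiviken u corresponds to Ulrevi o after a consonant, before a consonant other than r, m, n, p, b, f, v.
yeli ~ yele — Hiviken i corresponds to Ulrevi e word-finally.
Applying these to Hiviken 'busni':
  busni → bosni   (u→o after a consonant, before a consonant other than r, m, n, p, b, f, v)
  bosni → bosne   (i→e word-finally)
So the Ulrevi cognate is 'bosne'.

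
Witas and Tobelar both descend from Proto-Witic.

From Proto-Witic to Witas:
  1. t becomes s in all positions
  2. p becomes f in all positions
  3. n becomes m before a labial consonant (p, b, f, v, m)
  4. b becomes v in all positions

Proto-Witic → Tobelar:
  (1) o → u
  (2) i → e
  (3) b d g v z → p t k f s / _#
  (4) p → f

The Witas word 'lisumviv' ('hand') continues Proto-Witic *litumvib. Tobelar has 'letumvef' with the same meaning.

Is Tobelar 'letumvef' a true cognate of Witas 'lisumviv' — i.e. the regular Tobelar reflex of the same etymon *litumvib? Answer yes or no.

Derive the expected Tobelar reflex of *litumvib:
Tobelar: start from *litumvib.
  rule 1: no change — litumvib
  rule 2 (vowel merger): litumvib → letumveb
  rule 3 (final devoicing): letumveb → letumvep
  rule 4 (unconditioned shift): letumvep → letumvef
  ⇒ Tobelar letumvef
Tobelar 'letumvef' matches the regular reflex exactly, so the pair is cognate.

yes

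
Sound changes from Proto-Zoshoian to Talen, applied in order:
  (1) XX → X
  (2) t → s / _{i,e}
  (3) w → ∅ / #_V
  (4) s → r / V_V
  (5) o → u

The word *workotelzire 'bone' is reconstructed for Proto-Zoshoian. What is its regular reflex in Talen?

Talen: *workotelzire > workoselzire > orkoselzire > orkorelzire > urkurelzire  (by palatalisation, glide loss, rhotacism, vowel merger)

urkurelzire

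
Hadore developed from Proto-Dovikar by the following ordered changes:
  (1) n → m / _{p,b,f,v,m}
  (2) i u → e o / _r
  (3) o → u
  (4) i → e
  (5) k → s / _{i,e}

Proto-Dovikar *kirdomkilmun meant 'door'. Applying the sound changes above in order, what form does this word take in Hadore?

serdumselmun

Hadore: *kirdomkilmun > kerdomkilmun > kerdumkilmun > kerdumkelmun > serdumselmun  (by pre-rhotic lowering, vowel merger, vowel merger, palatalisation)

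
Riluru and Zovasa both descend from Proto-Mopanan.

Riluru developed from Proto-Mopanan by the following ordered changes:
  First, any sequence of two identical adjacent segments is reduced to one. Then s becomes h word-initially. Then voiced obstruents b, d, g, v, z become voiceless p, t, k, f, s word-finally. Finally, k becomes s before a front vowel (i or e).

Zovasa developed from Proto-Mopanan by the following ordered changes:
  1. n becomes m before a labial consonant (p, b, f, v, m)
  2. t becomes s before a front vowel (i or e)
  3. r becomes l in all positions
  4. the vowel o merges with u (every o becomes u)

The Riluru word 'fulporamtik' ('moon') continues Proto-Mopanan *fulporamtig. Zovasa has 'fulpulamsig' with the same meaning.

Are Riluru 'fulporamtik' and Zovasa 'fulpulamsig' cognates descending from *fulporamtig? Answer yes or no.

yes

Derive the expected Zovasa reflex of *fulporamtig:
Zovasa: *fulporamtig > fulporamsig > fulpolamsig > fulpulamsig  (by palatalisation, unconditioned shift, vowel merger)
Zovasa 'fulpulamsig' matches the regular reflex exactly, so the pair is cognate.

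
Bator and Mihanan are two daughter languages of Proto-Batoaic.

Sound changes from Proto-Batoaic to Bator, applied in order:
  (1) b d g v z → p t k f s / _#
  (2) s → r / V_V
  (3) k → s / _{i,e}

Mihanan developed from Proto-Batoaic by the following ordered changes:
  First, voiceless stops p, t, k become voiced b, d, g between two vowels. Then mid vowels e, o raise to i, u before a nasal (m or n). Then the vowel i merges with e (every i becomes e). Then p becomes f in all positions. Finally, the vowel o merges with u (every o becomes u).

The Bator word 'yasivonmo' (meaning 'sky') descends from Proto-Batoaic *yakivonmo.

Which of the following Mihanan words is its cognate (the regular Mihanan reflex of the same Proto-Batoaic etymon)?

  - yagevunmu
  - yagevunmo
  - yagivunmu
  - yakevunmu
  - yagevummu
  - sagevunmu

Mihanan: *yakivonmo > yagivonmo > yagivunmo > yagevunmo > yagevunmu  (by intervocalic voicing, pre-nasal raising, vowel merger, vowel merger)
The other candidates each miss or misapply at least one Mihanan change.

yagevunmu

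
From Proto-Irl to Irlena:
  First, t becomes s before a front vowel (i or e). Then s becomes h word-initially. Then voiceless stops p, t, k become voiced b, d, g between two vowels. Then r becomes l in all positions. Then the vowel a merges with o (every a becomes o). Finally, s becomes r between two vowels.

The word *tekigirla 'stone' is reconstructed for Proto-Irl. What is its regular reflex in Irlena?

Irlena: *tekigirla
  tekigirla → sekigirla   [palatalisation]
  sekigirla → hekigirla   [debuccalisation]
  hekigirla → hegigirla   [intervocalic voicing]
  hegigirla → hegigilla   [unconditioned shift]
  hegigilla → hegigillo   [vowel merger]
  hegigillo (rule 6 does not apply)
  giving Irlena hegigillo.

hegigillo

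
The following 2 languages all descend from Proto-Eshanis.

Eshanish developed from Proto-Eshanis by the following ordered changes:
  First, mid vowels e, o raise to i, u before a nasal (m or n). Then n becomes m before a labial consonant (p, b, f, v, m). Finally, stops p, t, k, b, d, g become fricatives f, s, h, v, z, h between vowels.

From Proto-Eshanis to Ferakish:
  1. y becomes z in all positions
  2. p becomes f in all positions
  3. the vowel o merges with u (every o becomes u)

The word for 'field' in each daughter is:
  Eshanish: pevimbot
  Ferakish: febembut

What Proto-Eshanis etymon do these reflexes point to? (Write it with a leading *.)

Position 1: Eshanish has p, Ferakish has f. Eshanish preserves p here (none of its changes turn any other segment into p), so the proto-segment is *p.
Position 7: Eshanish has o, Ferakish has u. Eshanish preserves o here (none of its changes turn any other segment into o), so the proto-segment is *o.
Position 4: Eshanish has i, Ferakish has e. Ferakish preserves e here (none of its changes turn any other segment into e), so the proto-segment is *e.
Continuing position by position gives *pebembot; check it forward:
Eshanish: start from *pebembot.
  rule 1 (pre-nasal raising): pebembot → pebimbot
  rule 2: no change — pebimbot
  rule 3 (intervocalic lenition): pebimbot → pevimbot
  ⇒ Eshanish pevimbot
Ferakish: start from *pebembot.
  rule 1: no change — pebembot
  rule 2 (unconditioned shift): pebembot → febembot
  rule 3 (vowel merger): febembot → febembut
  ⇒ Ferakish febembut
No other proto-form is consistent with every reflex, so the reconstruction is *pebembot.

*pebembot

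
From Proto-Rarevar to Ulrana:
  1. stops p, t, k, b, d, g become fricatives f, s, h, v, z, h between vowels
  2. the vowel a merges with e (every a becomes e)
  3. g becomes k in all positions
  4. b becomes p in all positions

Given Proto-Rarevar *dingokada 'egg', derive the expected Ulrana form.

Ulrana: start from *dingokada.
  rule 1 (intervocalic lenition): dingokada → dingohaza
  rule 2 (vowel merger): dingohaza → dingoheze
  rule 3 (unconditioned shift): dingoheze → dinkoheze
  rule 4: no change — dinkoheze
  ⇒ Ulrana dinkoheze

dinkoheze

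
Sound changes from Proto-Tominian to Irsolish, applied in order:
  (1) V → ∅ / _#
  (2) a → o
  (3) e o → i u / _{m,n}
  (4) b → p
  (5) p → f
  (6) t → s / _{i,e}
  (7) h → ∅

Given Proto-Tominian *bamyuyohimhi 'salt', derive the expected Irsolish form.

fumyuyoim

Irsolish: *bamyuyohimhi
  bamyuyohimhi → bamyuyohimh   [apocope]
  bamyuyohimh → bomyuyohimh   [vowel merger]
  bomyuyohimh → bumyuyohimh   [pre-nasal raising]
  bumyuyohimh → pumyuyohimh   [unconditioned shift]
  pumyuyohimh → fumyuyohimh   [unconditioned shift]
  fumyuyohimh (rule 6 does not apply)
  fumyuyohimh → fumyuyoim   [h-loss]
  giving Irsolish fumyuyoim.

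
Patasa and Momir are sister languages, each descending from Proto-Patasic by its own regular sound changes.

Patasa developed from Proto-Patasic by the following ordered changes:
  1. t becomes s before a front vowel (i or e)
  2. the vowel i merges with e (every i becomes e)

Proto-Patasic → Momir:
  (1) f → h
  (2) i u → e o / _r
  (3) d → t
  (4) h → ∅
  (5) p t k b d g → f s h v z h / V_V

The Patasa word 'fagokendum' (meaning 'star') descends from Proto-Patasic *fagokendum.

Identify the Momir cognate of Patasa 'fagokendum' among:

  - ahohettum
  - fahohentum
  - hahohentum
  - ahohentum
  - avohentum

Momir: start from *fagokendum.
  rule 1 (unconditioned shift): fagokendum → hagokendum
  rule 2: no change — hagokendum
  rule 3 (unconditioned shift): hagokendum → hagokentum
  rule 4 (h-loss): hagokentum → agokentum
  rule 5 (intervocalic lenition): agokentum → ahohentum
  ⇒ Momir ahohentum
The other candidates each miss or misapply at least one Momir change.

ahohentum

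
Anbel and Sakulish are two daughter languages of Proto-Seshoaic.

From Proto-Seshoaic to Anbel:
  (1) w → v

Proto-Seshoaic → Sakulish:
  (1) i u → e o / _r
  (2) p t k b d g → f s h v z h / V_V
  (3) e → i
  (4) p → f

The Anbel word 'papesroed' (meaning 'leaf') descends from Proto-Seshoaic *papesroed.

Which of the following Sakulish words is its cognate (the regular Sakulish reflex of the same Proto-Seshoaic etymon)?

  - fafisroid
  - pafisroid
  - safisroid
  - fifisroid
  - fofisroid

Sakulish: *papesroed > pafesroed > pafisroid > fafisroid  (by intervocalic lenition, vowel merger, unconditioned shift)
Only 'fafisroid' matches the regular Sakulish development of *papesroed.

fafisroid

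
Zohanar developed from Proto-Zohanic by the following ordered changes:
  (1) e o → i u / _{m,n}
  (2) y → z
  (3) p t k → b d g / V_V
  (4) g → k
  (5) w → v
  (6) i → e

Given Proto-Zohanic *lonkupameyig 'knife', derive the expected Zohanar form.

lunkubamezek

Zohanar: start from *lonkupameyig.
  rule 1 (pre-nasal raising): lonkupameyig → lunkupameyig
  rule 2 (unconditioned shift): lunkupameyig → lunkupamezig
  rule 3 (intervocalic voicing): lunkupamezig → lunkubamezig
  rule 4 (unconditioned shift): lunkubamezig → lunkubamezik
  rule 5: no change — lunkubamezik
  rule 6 (vowel merger): lunkubamezik → lunkubamezek
  ⇒ Zohanar lunkubamezek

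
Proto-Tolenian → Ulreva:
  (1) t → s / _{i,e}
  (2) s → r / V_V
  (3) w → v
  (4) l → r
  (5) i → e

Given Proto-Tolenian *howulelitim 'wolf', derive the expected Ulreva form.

Ulreva: *howulelitim
  howulelitim → howulelisim   [palatalisation]
  howulelisim → howulelirim   [rhotacism]
  howulelirim → hovulelirim   [unconditioned shift]
  hovulelirim → hovureririm   [unconditioned shift]
  hovureririm → hovurererem   [vowel merger]
  giving Ulreva hovurererem.

hovurererem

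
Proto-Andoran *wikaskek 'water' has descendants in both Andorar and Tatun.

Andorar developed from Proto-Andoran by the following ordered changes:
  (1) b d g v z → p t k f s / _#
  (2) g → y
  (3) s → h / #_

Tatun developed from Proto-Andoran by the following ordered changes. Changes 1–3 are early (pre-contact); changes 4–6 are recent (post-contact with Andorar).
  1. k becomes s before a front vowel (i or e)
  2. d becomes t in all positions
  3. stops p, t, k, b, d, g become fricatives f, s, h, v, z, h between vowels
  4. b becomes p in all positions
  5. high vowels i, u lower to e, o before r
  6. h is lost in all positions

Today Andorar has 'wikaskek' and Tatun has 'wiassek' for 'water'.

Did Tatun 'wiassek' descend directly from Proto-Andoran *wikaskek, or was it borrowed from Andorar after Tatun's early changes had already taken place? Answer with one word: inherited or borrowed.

If inherited, *wikaskek would pass through all of Tatun's changes:
Tatun: *wikaskek > wikassek > wihassek > wiassek  (by palatalisation, intervocalic lenition, h-loss)
If borrowed from Andorar 'wikaskek' after the early changes, it would undergo only the recent ones:
  rule 4 (unconditioned shift): no change (wikaskek)
  rule 5 (pre-rhotic lowering): no change (wikaskek)
  rule 6 (h-loss): no change (wikaskek)
  ⇒ as a loan: wikaskek
Tatun 'wiassek' matches the inherited outcome exactly, so it is an inherited cognate, not a loan.

inherited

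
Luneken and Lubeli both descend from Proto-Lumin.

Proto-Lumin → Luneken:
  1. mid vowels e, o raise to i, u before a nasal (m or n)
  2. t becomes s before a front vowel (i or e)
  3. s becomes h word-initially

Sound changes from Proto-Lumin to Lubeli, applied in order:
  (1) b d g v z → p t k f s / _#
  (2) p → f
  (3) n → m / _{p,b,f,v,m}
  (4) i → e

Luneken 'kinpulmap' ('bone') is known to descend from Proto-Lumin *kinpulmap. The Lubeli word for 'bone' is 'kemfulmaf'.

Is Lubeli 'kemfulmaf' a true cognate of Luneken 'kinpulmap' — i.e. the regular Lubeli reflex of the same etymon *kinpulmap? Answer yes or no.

Derive the expected Lubeli reflex of *kinpulmap:
Lubeli: start from *kinpulmap.
  rule 1: no change — kinpulmap
  rule 2 (unconditioned shift): kinpulmap → kinfulmaf
  rule 3 (nasal place assimilation): kinfulmaf → kimfulmaf
  rule 4 (vowel merger): kimfulmaf → kemfulmaf
  ⇒ Lubeli kemfulmaf
Lubeli 'kemfulmaf' matches the regular reflex exactly, so the pair is cognate.

yes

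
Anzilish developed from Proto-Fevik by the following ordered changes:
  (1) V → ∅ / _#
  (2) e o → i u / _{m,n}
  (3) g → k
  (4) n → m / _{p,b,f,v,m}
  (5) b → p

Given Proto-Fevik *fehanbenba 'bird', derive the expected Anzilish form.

Anzilish: *fehanbenba
  fehanbenba → fehanbenb   [apocope]
  fehanbenb → fehanbinb   [pre-nasal raising]
  fehanbinb (rule 3 does not apply)
  fehanbinb → fehambimb   [nasal place assimilation]
  fehambimb → fehampimp   [unconditioned shift]
  giving Anzilish fehampimp.

fehampimp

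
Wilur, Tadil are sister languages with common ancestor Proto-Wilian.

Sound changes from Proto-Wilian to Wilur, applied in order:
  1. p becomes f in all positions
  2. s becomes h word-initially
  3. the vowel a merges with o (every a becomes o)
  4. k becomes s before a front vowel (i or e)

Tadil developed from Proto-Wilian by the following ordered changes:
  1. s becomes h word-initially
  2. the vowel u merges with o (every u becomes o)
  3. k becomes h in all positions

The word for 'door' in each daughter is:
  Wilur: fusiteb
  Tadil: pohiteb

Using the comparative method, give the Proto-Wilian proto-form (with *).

*pukiteb

Position 2: Wilur has u, Tadil has o. Wilur preserves u here (none of its changes turn any other segment into u), so the proto-segment is *u.
Position 1: Wilur has f, Tadil has p. Tadil preserves p here (none of its changes turn any other segment into p), so the proto-segment is *p.
Position 3: Wilur has s, Tadil has h. Taking the neighbouring segments as reconstructed: Wilur s could go back to *k or *s; Tadil h could go back to *k or *h — the one source consistent with every daughter is *k.
Verify the candidate proto-form against each daughter:
Wilur: start from *pukiteb.
  rule 1 (unconditioned shift): pukiteb → fukiteb
  rule 2: no change — fukiteb
  rule 3: no change — fukiteb
  rule 4 (palatalisation): fukiteb → fusiteb
  ⇒ Wilur fusiteb
Tadil: start from *pukiteb.
  rule 1: no change — pukiteb
  rule 2 (vowel merger): pukiteb → pokiteb
  rule 3 (unconditioned shift): pokiteb → pohiteb
  ⇒ Tadil pohiteb
No other proto-form is consistent with every reflex, so the reconstruction is *pukiteb.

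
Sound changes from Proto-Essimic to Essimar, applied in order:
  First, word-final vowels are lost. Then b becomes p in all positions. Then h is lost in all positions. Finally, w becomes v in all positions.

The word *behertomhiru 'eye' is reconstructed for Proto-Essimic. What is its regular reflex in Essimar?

peertomir

Essimar: start from *behertomhiru.
  rule 1 (apocope): behertomhiru → behertomhir
  rule 2 (unconditioned shift): behertomhir → pehertomhir
  rule 3 (h-loss): pehertomhir → peertomir
  rule 4: no change — peertomir
  ⇒ Essimar peertomir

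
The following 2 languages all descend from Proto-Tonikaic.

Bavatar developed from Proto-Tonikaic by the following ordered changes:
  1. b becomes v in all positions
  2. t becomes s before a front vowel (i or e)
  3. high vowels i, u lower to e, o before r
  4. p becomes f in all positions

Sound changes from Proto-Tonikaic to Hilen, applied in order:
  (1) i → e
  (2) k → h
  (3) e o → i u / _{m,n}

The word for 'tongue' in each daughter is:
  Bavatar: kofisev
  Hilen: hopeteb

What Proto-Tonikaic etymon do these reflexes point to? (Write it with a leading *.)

*kopiteb

Position 1: Bavatar has k, Hilen has h. Bavatar preserves k here (none of its changes turn any other segment into k), so the proto-segment is *k.
Position 7: Bavatar has v, Hilen has b. Hilen preserves b here (none of its changes turn any other segment into b), so the proto-segment is *b.
Verify the candidate proto-form against each daughter:
Bavatar: start from *kopiteb.
  rule 1 (unconditioned shift): kopiteb → kopitev
  rule 2 (palatalisation): kopitev → kopisev
  rule 3: no change — kopisev
  rule 4 (unconditioned shift): kopisev → kofisev
  ⇒ Bavatar kofisev
Hilen: *kopiteb > kopeteb > hopeteb  (by vowel merger, unconditioned shift)
No other proto-form is consistent with every reflex, so the reconstruction is *kopiteb.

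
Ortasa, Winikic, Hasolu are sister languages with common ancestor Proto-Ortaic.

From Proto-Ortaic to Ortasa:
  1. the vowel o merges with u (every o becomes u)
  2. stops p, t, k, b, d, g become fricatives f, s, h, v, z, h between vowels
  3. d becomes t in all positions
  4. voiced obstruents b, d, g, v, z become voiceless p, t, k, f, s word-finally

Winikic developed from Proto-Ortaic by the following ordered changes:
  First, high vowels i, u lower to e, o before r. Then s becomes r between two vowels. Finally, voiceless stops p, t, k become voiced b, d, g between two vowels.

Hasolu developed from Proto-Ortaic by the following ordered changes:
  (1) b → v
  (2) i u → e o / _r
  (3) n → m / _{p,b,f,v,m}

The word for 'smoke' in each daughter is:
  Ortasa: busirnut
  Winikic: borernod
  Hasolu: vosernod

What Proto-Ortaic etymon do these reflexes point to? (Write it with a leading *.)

*bosirnod

Position 8: Ortasa has t, Winikic has d, Hasolu has d. Hasolu preserves d here (none of its changes turn any other segment into d), so the proto-segment is *d.
Position 7: Ortasa has u, Winikic has o, Hasolu has o. Taking the neighbouring segments as reconstructed: Ortasa u could go back to *o or *u; Winikic o can only go back to *o; Hasolu o can only go back to *o — the one source consistent with every daughter is *o.
This points to *bosirnod. Verify forward in each daughter:
Ortasa: start from *bosirnod.
  rule 1 (vowel merger): bosirnod → busirnud
  rule 2: no change — busirnud
  rule 3 (unconditioned shift): busirnud → busirnut
  rule 4: no change — busirnut
  ⇒ Ortasa busirnut
Winikic: *bosirnod > bosernod > borernod  (by pre-rhotic lowering, rhotacism)
Hasolu: *bosirnod
  bosirnod → vosirnod   [unconditioned shift]
  vosirnod → vosernod   [pre-rhotic lowering]
  vosernod (rule 3 does not apply)
  giving Hasolu vosernod.
*bosirnod is the unique common source.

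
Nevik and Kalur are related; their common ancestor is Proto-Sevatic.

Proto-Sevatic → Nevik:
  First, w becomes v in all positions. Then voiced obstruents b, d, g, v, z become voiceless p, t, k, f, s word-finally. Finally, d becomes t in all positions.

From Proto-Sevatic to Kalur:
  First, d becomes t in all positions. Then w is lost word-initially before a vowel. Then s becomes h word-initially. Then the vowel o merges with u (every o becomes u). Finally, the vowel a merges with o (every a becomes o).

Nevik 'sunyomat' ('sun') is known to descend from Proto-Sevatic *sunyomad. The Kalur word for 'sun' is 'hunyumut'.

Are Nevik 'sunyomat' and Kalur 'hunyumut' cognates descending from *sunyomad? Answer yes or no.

Derive the expected Kalur reflex of *sunyomad:
Kalur: *sunyomad > sunyomat > hunyomat > hunyumat > hunyumot  (by unconditioned shift, debuccalisation, vowel merger, vowel merger)
The regular Kalur reflex would be 'hunyumot', but the attested form is 'hunyumut'. The correspondence is irregular, so they are not cognates (the Kalur form has a different source).

no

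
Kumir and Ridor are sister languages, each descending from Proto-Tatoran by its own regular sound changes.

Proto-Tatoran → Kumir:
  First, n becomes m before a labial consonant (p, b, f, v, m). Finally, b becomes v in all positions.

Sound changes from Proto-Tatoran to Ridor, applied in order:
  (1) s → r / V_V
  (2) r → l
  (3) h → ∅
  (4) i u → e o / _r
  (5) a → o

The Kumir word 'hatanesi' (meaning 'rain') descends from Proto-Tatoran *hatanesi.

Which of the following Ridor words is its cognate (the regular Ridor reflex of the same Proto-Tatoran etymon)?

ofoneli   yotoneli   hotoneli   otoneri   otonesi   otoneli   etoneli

Ridor: start from *hatanesi.
  rule 1 (rhotacism): hatanesi → hataneri
  rule 2 (unconditioned shift): hataneri → hataneli
  rule 3 (h-loss): hataneli → ataneli
  rule 4: no change — ataneli
  rule 5 (vowel merger): ataneli → otoneli
  ⇒ Ridor otoneli

otoneli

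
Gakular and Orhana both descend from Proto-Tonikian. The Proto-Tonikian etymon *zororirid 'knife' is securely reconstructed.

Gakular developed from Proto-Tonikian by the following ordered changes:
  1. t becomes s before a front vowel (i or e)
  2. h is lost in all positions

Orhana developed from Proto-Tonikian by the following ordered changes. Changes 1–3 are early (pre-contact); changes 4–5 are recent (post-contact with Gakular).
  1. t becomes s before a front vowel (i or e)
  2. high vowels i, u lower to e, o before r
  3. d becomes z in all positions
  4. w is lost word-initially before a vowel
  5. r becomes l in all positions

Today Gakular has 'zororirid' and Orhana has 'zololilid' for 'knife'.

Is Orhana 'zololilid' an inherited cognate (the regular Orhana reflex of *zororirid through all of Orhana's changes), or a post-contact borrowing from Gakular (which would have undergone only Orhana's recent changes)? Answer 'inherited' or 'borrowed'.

borrowed

If inherited, *zororirid would pass through all of Orhana's changes:
Orhana: start from *zororirid.
  rule 1: no change — zororirid
  rule 2 (pre-rhotic lowering): zororirid → zororerid
  rule 3 (unconditioned shift): zororerid → zororeriz
  rule 4: no change — zororeriz
  rule 5 (unconditioned shift): zororeriz → zololeliz
  ⇒ Orhana zololeliz
If borrowed from Gakular 'zororirid' after the early changes, it would undergo only the recent ones:
  rule 4 (glide loss): no change (zororirid)
  rule 5 (unconditioned shift): zororirid → zololilid
  ⇒ as a loan: zololilid
Orhana 'zololilid' matches the loan outcome 'zololilid', not the inherited 'zololeliz' — it skipped the early Orhana changes, so it was borrowed from Gakular.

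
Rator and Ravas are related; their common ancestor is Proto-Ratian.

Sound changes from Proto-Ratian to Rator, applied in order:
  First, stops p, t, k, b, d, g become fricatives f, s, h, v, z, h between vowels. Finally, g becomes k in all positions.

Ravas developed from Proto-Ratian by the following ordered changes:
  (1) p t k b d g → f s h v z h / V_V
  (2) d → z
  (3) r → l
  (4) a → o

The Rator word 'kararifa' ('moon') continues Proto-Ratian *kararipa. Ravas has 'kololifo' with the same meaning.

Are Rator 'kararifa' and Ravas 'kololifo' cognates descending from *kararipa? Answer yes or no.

yes

Derive the expected Ravas reflex of *kararipa:
Ravas: *kararipa > kararifa > kalalifa > kololifo  (by intervocalic lenition, unconditioned shift, vowel merger)
Ravas 'kololifo' matches the regular reflex exactly, so the pair is cognate.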